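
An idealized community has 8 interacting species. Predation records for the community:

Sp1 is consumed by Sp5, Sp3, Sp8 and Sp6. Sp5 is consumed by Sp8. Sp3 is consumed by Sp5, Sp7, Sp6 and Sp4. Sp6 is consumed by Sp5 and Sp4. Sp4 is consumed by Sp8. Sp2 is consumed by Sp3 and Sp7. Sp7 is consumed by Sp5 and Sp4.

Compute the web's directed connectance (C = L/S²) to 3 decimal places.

The web has S = 8 species and L = 16 feeding links.
C = L / S² = 16 / 64 = 0.2500 ≈ 0.250.

C = 0.250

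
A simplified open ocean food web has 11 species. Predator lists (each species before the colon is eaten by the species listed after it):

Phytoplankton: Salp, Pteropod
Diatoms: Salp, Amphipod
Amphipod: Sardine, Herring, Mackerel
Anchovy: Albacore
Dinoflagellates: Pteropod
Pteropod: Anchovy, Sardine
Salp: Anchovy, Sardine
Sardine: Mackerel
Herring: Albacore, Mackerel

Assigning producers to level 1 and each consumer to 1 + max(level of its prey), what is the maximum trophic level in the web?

4

Producers (level 1): Diatoms, Dinoflagellates, Phytoplankton.
Diatoms → Amphipod → Herring → Mackerel gives Mackerel level 4.
No species has a prey at level 4, so no species reaches level 5.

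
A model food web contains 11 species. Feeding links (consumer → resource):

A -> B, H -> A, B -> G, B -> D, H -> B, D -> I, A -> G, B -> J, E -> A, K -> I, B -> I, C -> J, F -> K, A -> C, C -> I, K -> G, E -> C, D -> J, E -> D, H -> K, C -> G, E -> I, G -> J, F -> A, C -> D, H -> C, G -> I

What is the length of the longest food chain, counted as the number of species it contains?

5 species

One longest chain: I → G → C → A → H.
It has 5 species and 4 links.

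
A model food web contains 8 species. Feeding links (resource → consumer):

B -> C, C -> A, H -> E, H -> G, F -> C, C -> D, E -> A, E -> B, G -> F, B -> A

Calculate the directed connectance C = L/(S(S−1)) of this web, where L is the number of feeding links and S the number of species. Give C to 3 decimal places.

C = 0.179

The web has S = 8 species and L = 10 feeding links.
C = L / (S(S−1)) = 10 / 56 = 0.1786 ≈ 0.179.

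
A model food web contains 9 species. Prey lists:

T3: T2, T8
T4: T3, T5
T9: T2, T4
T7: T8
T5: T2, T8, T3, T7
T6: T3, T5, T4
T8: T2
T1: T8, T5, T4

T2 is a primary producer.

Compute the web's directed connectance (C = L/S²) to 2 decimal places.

C = 0.22

The web has S = 9 species and L = 18 feeding links.
C = L / S² = 18 / 81 = 0.2222 ≈ 0.22.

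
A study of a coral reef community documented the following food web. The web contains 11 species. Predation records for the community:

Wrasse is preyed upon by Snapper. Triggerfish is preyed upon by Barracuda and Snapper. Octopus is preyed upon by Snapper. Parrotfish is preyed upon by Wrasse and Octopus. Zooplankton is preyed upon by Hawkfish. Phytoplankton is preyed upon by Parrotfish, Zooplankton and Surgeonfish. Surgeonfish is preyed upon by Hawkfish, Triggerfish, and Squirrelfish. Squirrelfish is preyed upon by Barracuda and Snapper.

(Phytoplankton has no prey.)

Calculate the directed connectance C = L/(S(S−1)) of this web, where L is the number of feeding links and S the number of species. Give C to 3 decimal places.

The web has S = 11 species and L = 15 feeding links.
C = L / (S(S−1)) = 15 / 110 = 0.1364 ≈ 0.136.

C = 0.136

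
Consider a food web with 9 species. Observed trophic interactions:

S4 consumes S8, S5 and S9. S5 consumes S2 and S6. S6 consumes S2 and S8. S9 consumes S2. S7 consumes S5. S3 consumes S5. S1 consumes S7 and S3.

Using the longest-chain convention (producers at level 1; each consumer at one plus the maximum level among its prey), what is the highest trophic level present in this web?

Producers (level 1): S8, S2.
S8 → S6 → S5 → S7 → S1 gives S1 level 5.
No species has a prey at level 5, so no species reaches level 6.

5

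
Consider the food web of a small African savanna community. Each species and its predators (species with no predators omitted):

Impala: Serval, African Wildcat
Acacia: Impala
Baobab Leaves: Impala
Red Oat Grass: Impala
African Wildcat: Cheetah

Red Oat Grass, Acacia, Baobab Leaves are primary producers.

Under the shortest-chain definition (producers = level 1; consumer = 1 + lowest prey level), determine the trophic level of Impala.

Red Oat Grass is a producer → level 1.
Impala eats Red Oat Grass → level 2.

Trophic level 2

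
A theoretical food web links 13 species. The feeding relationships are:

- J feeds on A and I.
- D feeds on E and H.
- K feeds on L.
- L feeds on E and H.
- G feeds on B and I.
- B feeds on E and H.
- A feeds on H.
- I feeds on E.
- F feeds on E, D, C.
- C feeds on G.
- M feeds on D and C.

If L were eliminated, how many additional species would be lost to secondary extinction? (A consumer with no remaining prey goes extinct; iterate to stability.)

Remove L.
Round 1: K (all prey gone) → extinct.
No further losses. Total secondary extinctions: 1.

1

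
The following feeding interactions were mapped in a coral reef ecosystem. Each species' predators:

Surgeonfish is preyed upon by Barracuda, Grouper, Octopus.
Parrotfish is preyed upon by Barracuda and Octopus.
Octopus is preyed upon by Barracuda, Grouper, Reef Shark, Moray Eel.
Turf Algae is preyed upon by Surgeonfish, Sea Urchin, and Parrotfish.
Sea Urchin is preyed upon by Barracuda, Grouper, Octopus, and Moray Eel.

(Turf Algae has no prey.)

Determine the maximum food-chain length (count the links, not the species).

One longest chain: Turf Algae → Sea Urchin → Octopus → Reef Shark.
It has 4 species and 3 links.

3 links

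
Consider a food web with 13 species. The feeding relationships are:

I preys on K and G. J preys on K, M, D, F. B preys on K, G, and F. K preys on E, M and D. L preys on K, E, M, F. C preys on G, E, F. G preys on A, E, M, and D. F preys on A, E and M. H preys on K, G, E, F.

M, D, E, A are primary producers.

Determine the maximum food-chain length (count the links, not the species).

One longest chain: M → K → L.
It has 3 species and 2 links.

2 links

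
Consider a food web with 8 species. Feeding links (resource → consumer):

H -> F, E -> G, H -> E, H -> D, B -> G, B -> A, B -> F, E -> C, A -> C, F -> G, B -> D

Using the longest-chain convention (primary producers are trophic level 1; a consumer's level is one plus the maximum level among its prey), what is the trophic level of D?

Trophic level 2

H is a producer → level 1.
D eats H (level 1); other prey at levels: B 1 → level 2.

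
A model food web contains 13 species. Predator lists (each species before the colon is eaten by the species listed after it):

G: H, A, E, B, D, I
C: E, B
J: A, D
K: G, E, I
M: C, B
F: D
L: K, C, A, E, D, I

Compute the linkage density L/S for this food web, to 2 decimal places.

L/S = 1.69

There are L = 22 links among S = 13 species.
L/S = 22/13 = 1.6923 ≈ 1.69.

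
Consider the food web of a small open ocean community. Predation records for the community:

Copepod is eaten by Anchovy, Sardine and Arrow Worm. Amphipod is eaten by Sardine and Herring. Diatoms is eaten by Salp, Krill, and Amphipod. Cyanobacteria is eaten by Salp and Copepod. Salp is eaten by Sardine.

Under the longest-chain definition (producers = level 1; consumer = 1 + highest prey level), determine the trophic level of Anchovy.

Trophic level 3

Cyanobacteria is a producer → level 1.
Copepod eats Cyanobacteria → level 2.
Anchovy eats Copepod → level 3.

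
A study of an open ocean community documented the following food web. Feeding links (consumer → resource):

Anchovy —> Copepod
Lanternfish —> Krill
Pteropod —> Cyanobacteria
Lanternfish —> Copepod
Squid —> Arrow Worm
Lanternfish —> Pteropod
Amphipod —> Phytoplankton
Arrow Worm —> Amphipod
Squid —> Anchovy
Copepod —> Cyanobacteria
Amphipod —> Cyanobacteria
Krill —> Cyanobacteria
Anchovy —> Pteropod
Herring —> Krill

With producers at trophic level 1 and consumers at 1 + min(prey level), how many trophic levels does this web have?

Producers (level 1): Phytoplankton, Cyanobacteria.
Following each consumer down to its lowest-level prey: Cyanobacteria → Pteropod → Anchovy → Squid (levels 1 through 4).
All prey of Squid (Anchovy 3, Arrow Worm 3) are at level 3 or above, so Squid is at level 1 + 3 = 4.
Every consumer has at least one prey at level 3 or below, so none exceeds level 4.

4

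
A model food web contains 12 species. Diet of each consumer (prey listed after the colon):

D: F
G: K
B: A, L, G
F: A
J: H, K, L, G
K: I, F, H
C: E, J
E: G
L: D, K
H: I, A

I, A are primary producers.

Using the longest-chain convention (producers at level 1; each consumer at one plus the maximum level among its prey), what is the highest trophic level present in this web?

6

Producers (level 1): I, A.
A → F → K → G → E → C gives C level 6.
No species has a prey at level 6, so no species reaches level 7.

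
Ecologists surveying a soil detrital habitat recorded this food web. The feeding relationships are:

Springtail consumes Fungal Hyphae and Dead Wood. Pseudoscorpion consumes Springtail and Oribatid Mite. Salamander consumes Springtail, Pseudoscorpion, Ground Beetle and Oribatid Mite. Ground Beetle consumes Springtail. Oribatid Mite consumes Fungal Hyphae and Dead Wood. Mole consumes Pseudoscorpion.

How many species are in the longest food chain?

One longest chain: Dead Wood → Oribatid Mite → Pseudoscorpion → Mole.
It has 4 species and 3 links.

4 species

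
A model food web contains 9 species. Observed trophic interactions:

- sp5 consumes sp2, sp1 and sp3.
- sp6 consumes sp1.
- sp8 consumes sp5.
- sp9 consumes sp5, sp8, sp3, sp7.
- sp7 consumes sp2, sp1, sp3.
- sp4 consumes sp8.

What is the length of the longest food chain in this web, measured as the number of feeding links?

3 links

One longest chain: sp2 → sp5 → sp8 → sp9.
It has 4 species and 3 links.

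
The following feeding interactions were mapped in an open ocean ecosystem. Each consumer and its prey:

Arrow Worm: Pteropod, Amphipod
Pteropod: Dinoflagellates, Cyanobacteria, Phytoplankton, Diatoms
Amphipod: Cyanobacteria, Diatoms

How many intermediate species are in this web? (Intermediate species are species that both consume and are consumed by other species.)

2

Intermediate species (has both prey and predators): Pteropod, Amphipod.
Count: 2.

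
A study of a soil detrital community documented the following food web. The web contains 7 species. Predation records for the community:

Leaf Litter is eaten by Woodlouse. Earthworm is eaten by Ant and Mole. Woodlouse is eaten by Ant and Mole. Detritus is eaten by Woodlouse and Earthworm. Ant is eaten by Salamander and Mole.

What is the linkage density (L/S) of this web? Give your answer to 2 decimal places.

L/S = 1.29

There are L = 9 links among S = 7 species.
L/S = 9/7 = 1.2857 ≈ 1.29.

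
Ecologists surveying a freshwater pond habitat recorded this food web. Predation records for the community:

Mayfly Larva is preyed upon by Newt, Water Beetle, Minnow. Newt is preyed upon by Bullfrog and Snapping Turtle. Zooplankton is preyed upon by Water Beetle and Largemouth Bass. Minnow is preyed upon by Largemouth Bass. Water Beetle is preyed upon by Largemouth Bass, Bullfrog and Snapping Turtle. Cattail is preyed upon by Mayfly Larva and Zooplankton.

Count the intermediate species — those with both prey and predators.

Intermediate species (has both prey and predators): Zooplankton, Mayfly Larva, Minnow, Water Beetle, Newt.
Count: 5.

5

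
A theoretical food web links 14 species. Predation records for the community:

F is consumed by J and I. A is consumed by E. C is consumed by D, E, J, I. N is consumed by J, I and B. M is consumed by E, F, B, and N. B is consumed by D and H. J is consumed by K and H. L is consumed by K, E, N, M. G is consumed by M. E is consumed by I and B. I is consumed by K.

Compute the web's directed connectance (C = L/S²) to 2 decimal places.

The web has S = 14 species and L = 26 feeding links.
C = L / S² = 26 / 196 = 0.1327 ≈ 0.13.

C = 0.13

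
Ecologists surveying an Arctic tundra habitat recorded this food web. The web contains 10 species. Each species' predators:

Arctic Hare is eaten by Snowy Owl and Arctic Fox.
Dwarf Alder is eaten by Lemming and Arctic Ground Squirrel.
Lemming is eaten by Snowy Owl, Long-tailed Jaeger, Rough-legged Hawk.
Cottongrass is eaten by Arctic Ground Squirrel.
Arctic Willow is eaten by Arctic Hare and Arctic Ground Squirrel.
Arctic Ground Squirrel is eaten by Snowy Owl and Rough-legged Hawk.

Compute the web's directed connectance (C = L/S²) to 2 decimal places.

C = 0.12

The web has S = 10 species and L = 12 feeding links.
C = L / S² = 12 / 100 = 0.1200 ≈ 0.12.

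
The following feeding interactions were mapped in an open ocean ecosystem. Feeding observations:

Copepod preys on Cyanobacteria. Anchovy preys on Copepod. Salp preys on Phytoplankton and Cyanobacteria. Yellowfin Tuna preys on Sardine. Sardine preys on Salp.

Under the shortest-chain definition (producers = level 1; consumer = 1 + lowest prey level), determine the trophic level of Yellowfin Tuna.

Trophic level 4

Phytoplankton is a producer → level 1.
Salp eats Phytoplankton → level 2.
Sardine eats Salp → level 3.
Yellowfin Tuna eats Sardine → level 4.
No prey of Yellowfin Tuna is below level 3, so 4 is the minimum.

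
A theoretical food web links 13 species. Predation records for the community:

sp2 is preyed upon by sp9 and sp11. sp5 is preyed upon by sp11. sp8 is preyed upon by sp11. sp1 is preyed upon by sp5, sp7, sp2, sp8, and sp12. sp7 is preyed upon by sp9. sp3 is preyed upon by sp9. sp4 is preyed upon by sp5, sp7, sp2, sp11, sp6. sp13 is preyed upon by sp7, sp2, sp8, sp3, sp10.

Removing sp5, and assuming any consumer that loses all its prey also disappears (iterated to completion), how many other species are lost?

Remove sp5.
Every predator of it retains at least one other prey: sp11 still has sp4, sp8, sp2.
No consumer loses all prey, so no secondary extinctions occur.

0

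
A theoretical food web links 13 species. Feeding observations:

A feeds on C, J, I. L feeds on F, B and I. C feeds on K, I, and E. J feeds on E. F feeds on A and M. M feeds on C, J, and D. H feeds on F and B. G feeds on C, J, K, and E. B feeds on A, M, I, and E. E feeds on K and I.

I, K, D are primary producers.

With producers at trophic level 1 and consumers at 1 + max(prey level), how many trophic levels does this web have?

Producers (level 1): I, K, D.
I → E → J → A → F → H gives H level 6.
No species has a prey at level 6, so no species reaches level 7.

6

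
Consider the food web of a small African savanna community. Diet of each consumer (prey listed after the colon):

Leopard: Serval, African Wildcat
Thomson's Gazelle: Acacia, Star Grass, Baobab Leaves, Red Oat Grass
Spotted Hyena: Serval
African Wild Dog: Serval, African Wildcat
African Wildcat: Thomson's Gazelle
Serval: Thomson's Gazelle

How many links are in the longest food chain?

3 links

One longest chain: Acacia → Thomson's Gazelle → Serval → Leopard.
It has 4 species and 3 links.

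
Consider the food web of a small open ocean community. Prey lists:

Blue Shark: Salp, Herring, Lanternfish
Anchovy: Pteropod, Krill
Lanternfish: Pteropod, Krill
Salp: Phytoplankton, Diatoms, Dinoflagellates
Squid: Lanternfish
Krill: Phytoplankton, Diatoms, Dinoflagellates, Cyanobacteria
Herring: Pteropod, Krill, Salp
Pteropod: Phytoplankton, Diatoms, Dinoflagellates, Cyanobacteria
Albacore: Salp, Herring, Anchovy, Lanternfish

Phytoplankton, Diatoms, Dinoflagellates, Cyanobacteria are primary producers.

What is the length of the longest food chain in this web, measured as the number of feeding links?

3 links

One longest chain: Phytoplankton → Pteropod → Lanternfish → Squid.
It has 4 species and 3 links.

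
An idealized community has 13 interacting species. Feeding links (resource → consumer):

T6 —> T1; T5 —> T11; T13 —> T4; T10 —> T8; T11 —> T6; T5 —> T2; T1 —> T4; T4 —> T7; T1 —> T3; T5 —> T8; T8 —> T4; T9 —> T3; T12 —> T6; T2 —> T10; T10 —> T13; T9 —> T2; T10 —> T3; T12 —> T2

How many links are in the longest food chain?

One longest chain: T5 → T2 → T10 → T13 → T4 → T7.
It has 6 species and 5 links.

5 links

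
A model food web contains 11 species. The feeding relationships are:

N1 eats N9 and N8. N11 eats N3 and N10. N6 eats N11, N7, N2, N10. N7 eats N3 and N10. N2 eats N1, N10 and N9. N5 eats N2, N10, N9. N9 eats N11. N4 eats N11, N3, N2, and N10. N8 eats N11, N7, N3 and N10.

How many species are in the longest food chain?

One longest chain: N10 → N11 → N9 → N1 → N2 → N5.
It has 6 species and 5 links.

6 species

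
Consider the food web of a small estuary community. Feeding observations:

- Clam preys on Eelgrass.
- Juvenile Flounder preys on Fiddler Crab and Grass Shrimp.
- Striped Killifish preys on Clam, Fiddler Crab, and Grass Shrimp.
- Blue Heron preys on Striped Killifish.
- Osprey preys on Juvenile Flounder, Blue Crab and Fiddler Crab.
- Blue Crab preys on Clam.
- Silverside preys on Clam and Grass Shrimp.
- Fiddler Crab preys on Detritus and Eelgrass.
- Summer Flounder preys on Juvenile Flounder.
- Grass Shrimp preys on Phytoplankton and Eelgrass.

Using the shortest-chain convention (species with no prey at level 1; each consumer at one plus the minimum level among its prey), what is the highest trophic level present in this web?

4

Basal resources (level 1): Detritus, Phytoplankton, Eelgrass.
Following each consumer down to its lowest-level prey: Phytoplankton → Grass Shrimp → Striped Killifish → Blue Heron (levels 1 through 4).
All prey of Blue Heron (Striped Killifish 3) are at level 3 or above, so Blue Heron is at level 1 + 3 = 4.
Every consumer has at least one prey at level 3 or below, so none exceeds level 4.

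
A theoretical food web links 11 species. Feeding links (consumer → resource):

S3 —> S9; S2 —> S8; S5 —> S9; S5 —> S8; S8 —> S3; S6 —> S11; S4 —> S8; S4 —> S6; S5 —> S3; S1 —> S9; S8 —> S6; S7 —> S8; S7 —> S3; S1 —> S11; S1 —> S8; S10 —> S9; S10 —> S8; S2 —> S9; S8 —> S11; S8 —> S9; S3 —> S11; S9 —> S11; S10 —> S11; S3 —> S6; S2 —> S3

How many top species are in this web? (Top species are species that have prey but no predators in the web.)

Top species (has prey, but nothing eats it): S10, S5, S1, S4, S7, S2.
Count: 6.

6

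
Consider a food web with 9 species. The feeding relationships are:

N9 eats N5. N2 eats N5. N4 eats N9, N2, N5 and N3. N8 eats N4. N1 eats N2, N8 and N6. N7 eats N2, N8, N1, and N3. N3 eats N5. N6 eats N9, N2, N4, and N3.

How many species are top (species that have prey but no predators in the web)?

1

Top species (has prey, but nothing eats it): N7.
Count: 1.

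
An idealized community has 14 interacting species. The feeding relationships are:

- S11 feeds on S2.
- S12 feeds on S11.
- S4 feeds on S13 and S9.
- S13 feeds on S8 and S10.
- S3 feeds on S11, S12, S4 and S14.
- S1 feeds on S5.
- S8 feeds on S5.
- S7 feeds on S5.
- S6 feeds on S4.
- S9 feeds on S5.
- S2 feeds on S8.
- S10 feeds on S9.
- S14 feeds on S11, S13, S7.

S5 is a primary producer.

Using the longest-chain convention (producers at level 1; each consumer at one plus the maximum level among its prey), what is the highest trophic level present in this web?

Producers (level 1): S5.
S5 → S9 → S10 → S13 → S4 → S3 gives S3 level 6.
No species has a prey at level 6, so no species reaches level 7.

6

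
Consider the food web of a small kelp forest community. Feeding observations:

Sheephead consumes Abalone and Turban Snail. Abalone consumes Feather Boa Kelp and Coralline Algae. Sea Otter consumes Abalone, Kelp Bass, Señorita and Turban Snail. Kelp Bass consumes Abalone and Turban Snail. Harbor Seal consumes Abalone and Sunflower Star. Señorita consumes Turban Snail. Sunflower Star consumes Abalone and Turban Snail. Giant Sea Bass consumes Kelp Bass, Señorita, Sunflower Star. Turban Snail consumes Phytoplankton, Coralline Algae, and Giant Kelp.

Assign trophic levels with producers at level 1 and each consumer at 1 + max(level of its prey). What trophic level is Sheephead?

Coralline Algae is a producer → level 1.
Abalone eats Coralline Algae (level 1); other prey at levels: Feather Boa Kelp 1 → level 2.
Sheephead eats Abalone (level 2); other prey at levels: Turban Snail 2 → level 3.

Trophic level 3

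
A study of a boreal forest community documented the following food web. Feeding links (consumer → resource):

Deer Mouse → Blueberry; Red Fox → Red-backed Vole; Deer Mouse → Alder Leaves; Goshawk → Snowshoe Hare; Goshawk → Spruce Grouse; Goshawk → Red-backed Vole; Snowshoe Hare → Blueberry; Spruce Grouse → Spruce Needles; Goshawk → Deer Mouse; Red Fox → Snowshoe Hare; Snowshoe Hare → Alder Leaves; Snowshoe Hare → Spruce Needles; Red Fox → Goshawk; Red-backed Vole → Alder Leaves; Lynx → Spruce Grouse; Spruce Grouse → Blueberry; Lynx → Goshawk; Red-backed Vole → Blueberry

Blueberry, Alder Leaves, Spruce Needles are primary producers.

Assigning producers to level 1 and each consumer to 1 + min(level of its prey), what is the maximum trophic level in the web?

Producers (level 1): Blueberry, Alder Leaves, Spruce Needles.
Following each consumer down to its lowest-level prey: Blueberry → Deer Mouse → Goshawk (levels 1 through 3).
All prey of Goshawk (Deer Mouse 2, Snowshoe Hare 2, Red-backed Vole 2, Spruce Grouse 2) are at level 2 or above, so Goshawk is at level 1 + 2 = 3.
Every consumer has at least one prey at level 2 or below, so none exceeds level 3.

3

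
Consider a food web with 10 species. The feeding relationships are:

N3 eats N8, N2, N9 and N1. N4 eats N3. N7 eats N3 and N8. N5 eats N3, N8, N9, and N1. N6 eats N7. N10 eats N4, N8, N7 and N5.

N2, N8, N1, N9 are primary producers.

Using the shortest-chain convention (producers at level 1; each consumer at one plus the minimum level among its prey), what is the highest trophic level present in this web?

3

Producers (level 1): N2, N8, N1, N9.
Following each consumer down to its lowest-level prey: N8 → N7 → N6 (levels 1 through 3).
All prey of N6 (N7 2) are at level 2 or above, so N6 is at level 1 + 2 = 3.
Every consumer has at least one prey at level 2 or below, so none exceeds level 3.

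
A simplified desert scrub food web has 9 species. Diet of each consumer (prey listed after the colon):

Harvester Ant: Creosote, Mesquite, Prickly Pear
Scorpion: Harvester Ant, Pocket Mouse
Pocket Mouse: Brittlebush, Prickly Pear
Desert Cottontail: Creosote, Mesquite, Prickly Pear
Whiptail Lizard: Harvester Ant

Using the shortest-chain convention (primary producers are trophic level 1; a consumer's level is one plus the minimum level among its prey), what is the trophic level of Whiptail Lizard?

Trophic level 3

Creosote is a producer → level 1.
Harvester Ant eats Creosote → level 2.
Whiptail Lizard eats Harvester Ant → level 3.
No prey of Whiptail Lizard is below level 2, so 3 is the minimum.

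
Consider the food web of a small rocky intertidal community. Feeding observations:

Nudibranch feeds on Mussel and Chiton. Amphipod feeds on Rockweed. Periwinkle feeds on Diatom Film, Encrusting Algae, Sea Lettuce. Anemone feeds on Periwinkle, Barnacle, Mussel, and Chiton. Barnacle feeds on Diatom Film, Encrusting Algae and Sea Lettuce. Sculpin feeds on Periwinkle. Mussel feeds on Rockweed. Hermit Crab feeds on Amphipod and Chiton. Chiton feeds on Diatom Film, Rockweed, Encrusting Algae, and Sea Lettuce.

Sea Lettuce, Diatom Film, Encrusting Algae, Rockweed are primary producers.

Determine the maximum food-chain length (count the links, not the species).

2 links

One longest chain: Sea Lettuce → Barnacle → Anemone.
It has 3 species and 2 links.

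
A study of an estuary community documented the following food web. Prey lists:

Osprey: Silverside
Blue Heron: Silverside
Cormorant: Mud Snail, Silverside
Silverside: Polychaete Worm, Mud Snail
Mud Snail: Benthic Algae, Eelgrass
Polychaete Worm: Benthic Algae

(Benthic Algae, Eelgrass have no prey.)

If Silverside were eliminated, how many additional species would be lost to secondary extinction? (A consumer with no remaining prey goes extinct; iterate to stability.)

Remove Silverside.
Round 1: Osprey (all prey gone), Blue Heron (all prey gone) → extinct.
No further losses. Total secondary extinctions: 2.

2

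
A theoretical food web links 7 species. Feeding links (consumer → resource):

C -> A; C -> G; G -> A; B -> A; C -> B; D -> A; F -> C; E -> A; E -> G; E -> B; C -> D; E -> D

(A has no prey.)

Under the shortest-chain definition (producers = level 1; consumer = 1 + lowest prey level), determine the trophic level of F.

Trophic level 3

A is a producer → level 1.
C eats A → level 2.
F eats C → level 3.
No prey of F is below level 2, so 3 is the minimum.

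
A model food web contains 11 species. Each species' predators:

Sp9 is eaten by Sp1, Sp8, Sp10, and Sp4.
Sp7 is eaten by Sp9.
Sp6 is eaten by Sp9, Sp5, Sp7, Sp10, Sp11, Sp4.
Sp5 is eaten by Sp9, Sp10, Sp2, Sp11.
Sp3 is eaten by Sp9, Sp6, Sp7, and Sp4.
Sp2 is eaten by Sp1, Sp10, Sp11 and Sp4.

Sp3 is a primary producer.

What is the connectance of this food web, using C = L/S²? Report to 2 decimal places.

The web has S = 11 species and L = 23 feeding links.
C = L / S² = 23 / 121 = 0.1901 ≈ 0.19.

C = 0.19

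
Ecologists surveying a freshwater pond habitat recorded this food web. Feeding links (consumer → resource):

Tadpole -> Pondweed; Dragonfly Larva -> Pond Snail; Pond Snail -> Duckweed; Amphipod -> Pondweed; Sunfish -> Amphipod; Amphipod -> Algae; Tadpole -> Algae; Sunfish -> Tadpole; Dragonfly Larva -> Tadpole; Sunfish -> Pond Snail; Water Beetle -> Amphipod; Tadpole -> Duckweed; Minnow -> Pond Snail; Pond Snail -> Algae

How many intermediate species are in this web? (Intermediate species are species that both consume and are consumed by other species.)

3

Intermediate species (has both prey and predators): Tadpole, Amphipod, Pond Snail.
Count: 3.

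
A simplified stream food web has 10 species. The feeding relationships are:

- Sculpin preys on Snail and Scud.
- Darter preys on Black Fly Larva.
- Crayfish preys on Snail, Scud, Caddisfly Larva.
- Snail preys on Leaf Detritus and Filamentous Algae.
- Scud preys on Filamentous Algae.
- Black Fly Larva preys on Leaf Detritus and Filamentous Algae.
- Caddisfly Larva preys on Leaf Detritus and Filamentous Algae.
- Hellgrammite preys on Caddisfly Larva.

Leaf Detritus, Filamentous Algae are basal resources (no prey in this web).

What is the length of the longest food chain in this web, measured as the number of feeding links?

One longest chain: Filamentous Algae → Scud → Sculpin.
It has 3 species and 2 links.

2 links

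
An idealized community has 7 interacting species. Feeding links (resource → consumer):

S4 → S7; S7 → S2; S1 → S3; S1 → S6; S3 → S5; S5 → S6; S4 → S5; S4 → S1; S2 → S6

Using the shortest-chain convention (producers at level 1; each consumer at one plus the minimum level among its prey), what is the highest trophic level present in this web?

Producers (level 1): S4.
Following each consumer down to its lowest-level prey: S4 → S1 → S6 (levels 1 through 3).
All prey of S6 (S1 2, S5 2, S2 3) are at level 2 or above, so S6 is at level 1 + 2 = 3.
Every consumer has at least one prey at level 2 or below, so none exceeds level 3.

3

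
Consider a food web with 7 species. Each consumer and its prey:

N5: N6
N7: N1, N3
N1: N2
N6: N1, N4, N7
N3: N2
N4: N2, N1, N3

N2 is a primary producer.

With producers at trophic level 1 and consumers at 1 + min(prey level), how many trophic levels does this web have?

4

Producers (level 1): N2.
Following each consumer down to its lowest-level prey: N2 → N1 → N6 → N5 (levels 1 through 4).
All prey of N5 (N6 3) are at level 3 or above, so N5 is at level 1 + 3 = 4.
Every consumer has at least one prey at level 3 or below, so none exceeds level 4.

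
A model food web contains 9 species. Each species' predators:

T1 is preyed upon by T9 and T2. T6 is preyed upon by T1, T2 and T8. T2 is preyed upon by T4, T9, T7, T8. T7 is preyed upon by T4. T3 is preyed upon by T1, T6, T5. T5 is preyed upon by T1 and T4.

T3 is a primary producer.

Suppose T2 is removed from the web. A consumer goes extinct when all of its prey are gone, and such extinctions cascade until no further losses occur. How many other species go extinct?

Remove T2.
Round 1: T7 (all prey gone) → extinct.
No further losses. Total secondary extinctions: 1.

1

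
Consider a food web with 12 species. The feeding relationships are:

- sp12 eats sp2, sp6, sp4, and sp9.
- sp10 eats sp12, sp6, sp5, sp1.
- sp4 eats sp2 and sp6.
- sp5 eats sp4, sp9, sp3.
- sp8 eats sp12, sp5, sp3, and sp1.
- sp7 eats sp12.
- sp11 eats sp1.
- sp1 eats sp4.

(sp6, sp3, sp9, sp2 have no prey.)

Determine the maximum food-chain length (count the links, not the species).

3 links

One longest chain: sp6 → sp4 → sp12 → sp10.
It has 4 species and 3 links.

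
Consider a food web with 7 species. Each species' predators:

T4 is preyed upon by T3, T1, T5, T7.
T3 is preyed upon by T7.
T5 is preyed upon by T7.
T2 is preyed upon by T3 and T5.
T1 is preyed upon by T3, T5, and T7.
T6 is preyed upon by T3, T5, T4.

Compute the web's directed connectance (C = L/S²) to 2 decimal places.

C = 0.29

The web has S = 7 species and L = 14 feeding links.
C = L / S² = 14 / 49 = 0.2857 ≈ 0.29.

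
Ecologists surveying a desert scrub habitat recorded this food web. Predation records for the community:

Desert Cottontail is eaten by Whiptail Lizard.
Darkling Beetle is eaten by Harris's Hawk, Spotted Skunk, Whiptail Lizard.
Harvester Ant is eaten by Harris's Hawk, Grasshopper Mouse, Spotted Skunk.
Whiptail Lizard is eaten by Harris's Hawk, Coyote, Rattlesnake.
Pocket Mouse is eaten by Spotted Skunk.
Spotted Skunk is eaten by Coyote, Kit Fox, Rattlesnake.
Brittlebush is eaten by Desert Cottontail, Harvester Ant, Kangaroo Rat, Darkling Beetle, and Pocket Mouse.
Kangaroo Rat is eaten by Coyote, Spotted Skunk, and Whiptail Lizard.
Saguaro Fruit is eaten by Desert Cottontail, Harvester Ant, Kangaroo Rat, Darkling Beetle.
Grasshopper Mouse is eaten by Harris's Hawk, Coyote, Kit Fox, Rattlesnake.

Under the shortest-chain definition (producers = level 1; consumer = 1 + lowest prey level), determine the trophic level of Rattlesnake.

Trophic level 4

Brittlebush is a producer → level 1.
Pocket Mouse eats Brittlebush → level 2.
Spotted Skunk eats Pocket Mouse → level 3.
Rattlesnake eats Spotted Skunk → level 4.
No prey of Rattlesnake is below level 3, so 4 is the minimum.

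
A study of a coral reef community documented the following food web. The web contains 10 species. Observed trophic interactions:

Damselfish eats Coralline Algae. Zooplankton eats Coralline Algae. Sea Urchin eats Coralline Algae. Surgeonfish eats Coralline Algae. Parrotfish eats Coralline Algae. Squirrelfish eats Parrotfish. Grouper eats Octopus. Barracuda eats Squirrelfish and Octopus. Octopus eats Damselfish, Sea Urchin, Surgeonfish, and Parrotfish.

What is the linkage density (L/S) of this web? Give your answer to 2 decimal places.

There are L = 13 links among S = 10 species.
L/S = 13/10 = 1.3000 ≈ 1.30.

L/S = 1.30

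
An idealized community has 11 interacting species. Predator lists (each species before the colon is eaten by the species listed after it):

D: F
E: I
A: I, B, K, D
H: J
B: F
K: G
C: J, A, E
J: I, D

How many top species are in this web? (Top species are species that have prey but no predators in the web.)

3

Top species (has prey, but nothing eats it): I, F, G.
Count: 3.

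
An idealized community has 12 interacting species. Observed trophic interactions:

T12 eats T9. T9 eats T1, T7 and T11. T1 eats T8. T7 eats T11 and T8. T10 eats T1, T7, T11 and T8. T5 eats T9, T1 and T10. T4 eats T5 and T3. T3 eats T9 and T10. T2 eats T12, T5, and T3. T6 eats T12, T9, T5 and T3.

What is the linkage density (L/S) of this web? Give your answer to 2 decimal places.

L/S = 2.08

There are L = 25 links among S = 12 species.
L/S = 25/12 = 2.0833 ≈ 2.08.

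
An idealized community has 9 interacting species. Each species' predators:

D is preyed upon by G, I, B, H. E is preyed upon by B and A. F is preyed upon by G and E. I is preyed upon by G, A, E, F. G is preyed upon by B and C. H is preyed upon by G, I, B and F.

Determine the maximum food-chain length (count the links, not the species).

One longest chain: D → H → I → F → E → A.
It has 6 species and 5 links.

5 links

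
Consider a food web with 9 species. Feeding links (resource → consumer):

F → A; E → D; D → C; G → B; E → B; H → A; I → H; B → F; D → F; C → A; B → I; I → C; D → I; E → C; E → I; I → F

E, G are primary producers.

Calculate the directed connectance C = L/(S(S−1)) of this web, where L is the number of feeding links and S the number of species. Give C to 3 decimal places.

C = 0.222

The web has S = 9 species and L = 16 feeding links.
C = L / (S(S−1)) = 16 / 72 = 0.2222 ≈ 0.222.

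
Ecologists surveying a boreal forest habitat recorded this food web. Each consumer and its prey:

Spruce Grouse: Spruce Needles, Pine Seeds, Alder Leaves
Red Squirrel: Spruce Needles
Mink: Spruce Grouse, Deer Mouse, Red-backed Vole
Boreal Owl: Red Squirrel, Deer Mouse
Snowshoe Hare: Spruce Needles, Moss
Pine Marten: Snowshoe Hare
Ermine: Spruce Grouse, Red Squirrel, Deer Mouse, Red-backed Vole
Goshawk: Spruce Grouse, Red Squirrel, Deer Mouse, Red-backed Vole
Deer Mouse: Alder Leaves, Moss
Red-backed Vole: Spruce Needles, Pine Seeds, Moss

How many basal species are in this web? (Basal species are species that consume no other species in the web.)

Basal species (no prey listed): Spruce Needles, Pine Seeds, Alder Leaves, Moss.
Count: 4.

4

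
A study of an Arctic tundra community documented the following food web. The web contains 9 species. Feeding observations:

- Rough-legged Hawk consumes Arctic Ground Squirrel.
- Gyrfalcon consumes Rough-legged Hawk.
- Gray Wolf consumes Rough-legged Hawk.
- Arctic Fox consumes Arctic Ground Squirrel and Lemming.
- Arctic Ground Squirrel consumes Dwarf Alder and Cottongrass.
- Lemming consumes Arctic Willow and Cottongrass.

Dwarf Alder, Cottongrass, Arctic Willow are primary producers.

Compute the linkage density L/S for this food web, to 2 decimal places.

There are L = 9 links among S = 9 species.
L/S = 9/9 = 1.0000 ≈ 1.00.

L/S = 1.00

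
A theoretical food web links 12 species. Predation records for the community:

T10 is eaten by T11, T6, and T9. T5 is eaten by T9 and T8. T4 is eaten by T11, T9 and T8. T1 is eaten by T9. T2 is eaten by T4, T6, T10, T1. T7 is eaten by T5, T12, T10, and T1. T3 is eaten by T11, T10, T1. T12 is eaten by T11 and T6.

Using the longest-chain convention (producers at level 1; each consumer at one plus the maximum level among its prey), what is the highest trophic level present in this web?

3

Producers (level 1): T3, T2, T7.
T3 → T1 → T9 gives T9 level 3.
No species has a prey at level 3, so no species reaches level 4.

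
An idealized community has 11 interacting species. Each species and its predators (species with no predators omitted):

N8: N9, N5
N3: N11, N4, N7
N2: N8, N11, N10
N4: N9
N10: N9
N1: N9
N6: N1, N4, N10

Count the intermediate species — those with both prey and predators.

4

Intermediate species (has both prey and predators): N1, N8, N4, N10.
Count: 4.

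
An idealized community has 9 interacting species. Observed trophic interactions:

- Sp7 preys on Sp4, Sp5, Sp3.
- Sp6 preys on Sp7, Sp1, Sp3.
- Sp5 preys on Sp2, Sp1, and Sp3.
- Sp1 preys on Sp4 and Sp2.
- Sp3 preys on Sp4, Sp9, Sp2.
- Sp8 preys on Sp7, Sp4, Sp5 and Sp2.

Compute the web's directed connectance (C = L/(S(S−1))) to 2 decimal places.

C = 0.25

The web has S = 9 species and L = 18 feeding links.
C = L / (S(S−1)) = 18 / 72 = 0.2500 ≈ 0.25.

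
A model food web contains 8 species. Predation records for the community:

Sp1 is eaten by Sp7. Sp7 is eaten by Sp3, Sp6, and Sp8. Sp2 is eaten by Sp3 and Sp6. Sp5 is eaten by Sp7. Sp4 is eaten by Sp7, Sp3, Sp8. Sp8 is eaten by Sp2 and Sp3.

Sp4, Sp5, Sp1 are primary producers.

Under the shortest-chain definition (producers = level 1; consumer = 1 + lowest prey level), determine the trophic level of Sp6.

Sp4 is a producer → level 1.
Sp7 eats Sp4 → level 2.
Sp6 eats Sp7 → level 3.
No prey of Sp6 is below level 2, so 3 is the minimum.

Trophic level 3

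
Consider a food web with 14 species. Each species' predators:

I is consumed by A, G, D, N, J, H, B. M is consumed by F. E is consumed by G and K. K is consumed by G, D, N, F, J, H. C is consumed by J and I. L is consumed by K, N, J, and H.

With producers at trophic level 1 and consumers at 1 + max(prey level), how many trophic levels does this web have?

Producers (level 1): M, C, E, L.
C → I → J gives J level 3.
No species has a prey at level 3, so no species reaches level 4.

3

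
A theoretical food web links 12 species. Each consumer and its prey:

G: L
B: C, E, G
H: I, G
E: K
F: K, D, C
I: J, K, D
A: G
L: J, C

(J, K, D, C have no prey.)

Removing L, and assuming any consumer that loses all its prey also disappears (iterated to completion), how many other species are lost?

2

Remove L.
Round 1: G (all prey gone) → extinct.
Round 2: A (all prey gone) → extinct.
No further losses. Total secondary extinctions: 2.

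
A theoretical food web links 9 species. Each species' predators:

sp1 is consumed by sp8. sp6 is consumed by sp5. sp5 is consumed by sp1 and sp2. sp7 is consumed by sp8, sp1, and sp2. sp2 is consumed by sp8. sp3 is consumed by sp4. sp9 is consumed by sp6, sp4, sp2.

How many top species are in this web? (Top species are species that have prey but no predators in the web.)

2

Top species (has prey, but nothing eats it): sp4, sp8.
Count: 2.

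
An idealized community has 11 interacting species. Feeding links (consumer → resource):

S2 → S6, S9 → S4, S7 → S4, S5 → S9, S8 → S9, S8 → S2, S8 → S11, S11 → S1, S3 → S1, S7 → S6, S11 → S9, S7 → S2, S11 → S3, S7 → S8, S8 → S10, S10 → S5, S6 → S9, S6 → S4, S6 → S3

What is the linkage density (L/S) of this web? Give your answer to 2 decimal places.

L/S = 1.73

There are L = 19 links among S = 11 species.
L/S = 19/11 = 1.7273 ≈ 1.73.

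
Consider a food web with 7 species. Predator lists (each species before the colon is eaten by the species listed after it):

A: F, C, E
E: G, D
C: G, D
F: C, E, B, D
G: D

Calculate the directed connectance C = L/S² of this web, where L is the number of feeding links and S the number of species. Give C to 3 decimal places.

The web has S = 7 species and L = 12 feeding links.
C = L / S² = 12 / 49 = 0.2449 ≈ 0.245.

C = 0.245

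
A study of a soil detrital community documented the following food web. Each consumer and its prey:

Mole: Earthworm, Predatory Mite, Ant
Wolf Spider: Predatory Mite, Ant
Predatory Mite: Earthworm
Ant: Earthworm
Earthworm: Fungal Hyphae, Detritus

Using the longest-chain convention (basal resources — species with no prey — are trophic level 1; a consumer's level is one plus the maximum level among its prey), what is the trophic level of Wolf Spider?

Trophic level 4

Fungal Hyphae has no prey (basal) → level 1.
Earthworm eats Fungal Hyphae (level 1); other prey at levels: Detritus 1 → level 2.
Predatory Mite eats Earthworm → level 3.
Wolf Spider eats Predatory Mite (level 3); other prey at levels: Ant 3 → level 4.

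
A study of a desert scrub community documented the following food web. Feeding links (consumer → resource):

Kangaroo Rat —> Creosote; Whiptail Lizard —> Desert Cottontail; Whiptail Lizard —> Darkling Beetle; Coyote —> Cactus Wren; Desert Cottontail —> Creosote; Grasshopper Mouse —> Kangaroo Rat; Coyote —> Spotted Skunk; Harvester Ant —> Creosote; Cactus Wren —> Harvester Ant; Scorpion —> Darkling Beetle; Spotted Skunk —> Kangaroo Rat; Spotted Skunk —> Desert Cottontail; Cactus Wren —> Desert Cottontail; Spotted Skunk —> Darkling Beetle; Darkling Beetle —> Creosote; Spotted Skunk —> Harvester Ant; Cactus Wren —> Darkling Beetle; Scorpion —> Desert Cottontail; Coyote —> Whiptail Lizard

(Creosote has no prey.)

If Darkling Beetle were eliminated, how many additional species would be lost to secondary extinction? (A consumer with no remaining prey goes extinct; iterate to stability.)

Remove Darkling Beetle.
Every predator of it retains at least one other prey: Scorpion still has Desert Cottontail; Spotted Skunk still has Harvester Ant, Kangaroo Rat, Desert Cottontail; Cactus Wren still has Harvester Ant, Desert Cottontail; Whiptail Lizard still has Desert Cottontail.
No consumer loses all prey, so no secondary extinctions occur.

0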